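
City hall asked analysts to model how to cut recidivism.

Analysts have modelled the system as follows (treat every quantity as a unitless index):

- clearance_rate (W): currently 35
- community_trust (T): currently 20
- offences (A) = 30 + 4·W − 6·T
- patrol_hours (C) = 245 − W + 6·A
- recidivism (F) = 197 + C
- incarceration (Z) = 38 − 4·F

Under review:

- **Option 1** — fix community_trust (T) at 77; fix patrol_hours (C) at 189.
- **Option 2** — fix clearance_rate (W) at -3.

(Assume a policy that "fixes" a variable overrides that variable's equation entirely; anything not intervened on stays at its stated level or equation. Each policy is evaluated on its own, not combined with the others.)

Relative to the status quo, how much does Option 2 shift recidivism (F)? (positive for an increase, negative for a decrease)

Baseline:
  W = 35
  T = 20
  A = 30 + 4·35 − 6·20 = 50
  C = 245 − 35 + 6·50 = 510
  F = 197 + 510 = 707
Option 2 (W := -3):
  W = -3
  T = 20
  A = 30 + 4·(-3) − 6·20 = -102
  C = 245 − (-3) + 6·(-102) = -364
  F = 197 + (-364) = -167
Change in F: -167 − 707 = -874

-874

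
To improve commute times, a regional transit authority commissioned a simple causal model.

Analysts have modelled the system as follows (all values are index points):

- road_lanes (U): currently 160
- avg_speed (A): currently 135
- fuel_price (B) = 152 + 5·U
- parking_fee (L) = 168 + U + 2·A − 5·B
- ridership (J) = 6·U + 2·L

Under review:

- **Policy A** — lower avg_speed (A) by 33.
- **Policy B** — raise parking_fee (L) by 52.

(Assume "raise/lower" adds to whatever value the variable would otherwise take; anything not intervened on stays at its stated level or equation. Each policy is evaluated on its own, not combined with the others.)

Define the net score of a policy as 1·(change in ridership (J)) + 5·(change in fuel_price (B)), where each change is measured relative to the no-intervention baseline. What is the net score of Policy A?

-132

Baseline:
  U = 160
  A = 135
  B = 152 + 5·160 = 952
  L = 168 + 160 + 2·135 − 5·952 = -4162
  J = 0 + 6·160 + 2·(-4162) = -7364
Policy A (A − 33):
  U = 160
  A = 135 − 33 = 102
  B = 152 + 5·160 = 952
  L = 168 + 160 + 2·102 − 5·952 = -4228
  J = 0 + 6·160 + 2·(-4228) = -7496
ΔJ = -7496 − (-7364) = -132; ΔB = 952 − 952 = 0
Score = 1·(-132) + 5·0 = -132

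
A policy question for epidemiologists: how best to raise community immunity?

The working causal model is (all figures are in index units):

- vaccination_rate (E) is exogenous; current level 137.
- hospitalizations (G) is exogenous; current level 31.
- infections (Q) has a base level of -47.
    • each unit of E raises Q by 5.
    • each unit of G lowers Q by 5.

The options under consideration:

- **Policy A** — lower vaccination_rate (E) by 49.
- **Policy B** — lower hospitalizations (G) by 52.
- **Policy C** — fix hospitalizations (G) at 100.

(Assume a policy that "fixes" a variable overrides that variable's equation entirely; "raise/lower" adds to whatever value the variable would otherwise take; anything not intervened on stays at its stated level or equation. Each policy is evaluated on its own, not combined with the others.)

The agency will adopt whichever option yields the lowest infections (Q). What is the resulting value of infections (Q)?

Policy A (E − 49):
  E = 137 − 49 = 88
  G = 31
  Q = -47 + 5·88 − 5·31 = 238
Policy B (G − 52):
  E = 137
  G = 31 − 52 = -21
  Q = -47 + 5·137 − 5·(-21) = 743
Policy C (G := 100):
  E = 137
  G = 100
  Q = -47 + 5·137 − 5·100 = 138
Comparing — Policy A: Q=238, Policy B: Q=743, Policy C: Q=138. Lowest is 138 (Policy C).

138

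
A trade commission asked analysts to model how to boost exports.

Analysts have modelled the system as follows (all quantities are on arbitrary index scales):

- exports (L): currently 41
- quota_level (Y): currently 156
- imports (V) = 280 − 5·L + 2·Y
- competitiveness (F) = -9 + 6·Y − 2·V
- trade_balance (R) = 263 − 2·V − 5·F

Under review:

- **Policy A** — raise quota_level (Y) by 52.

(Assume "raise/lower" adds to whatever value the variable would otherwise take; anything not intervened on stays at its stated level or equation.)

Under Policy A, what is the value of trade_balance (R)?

Policy A (Y + 52):
  L = 41
  Y = 156 + 52 = 208
  V = 280 − 5·41 + 2·208 = 491
  F = -9 + 6·208 − 2·491 = 257
  R = 263 − 2·491 − 5·257 = -2004

-2004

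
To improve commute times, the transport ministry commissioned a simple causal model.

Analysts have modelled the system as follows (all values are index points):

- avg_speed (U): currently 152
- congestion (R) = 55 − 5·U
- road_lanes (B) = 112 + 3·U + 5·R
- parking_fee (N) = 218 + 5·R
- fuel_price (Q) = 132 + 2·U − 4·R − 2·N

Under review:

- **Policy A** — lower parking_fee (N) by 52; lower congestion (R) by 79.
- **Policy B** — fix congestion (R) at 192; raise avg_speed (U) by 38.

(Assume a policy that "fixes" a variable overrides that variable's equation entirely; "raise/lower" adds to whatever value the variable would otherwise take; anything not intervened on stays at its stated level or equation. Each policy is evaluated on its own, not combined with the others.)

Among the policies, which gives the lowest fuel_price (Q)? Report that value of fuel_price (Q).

-2612

Policy A (N − 52, R − 79):
  U = 152
  R = 55 − 5·152 (−79 from intervention) = -784
  N = 218 + 5·(-784) (−52 from intervention) = -3754
  Q = 132 + 2·152 − 4·(-784) − 2·(-3754) = 11080
Policy B (R := 192, U + 38):
  U = 152 + 38 = 190
  R = 192
  N = 218 + 5·192 = 1178
  Q = 132 + 2·190 − 4·192 − 2·1178 = -2612
Comparing — Policy A: Q=11080, Policy B: Q=-2612. Lowest is -2612 (Policy B).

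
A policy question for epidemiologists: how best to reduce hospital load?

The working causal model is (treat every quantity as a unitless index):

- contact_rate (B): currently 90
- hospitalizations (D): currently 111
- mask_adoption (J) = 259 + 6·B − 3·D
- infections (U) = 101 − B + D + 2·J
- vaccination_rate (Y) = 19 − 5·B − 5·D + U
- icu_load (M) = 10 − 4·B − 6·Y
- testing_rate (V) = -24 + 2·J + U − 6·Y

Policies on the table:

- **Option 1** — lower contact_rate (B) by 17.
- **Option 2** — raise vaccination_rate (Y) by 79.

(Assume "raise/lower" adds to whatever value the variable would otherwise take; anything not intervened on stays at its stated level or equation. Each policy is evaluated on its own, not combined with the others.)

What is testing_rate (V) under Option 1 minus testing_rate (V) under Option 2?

Option 1 (B − 17):
  B = 90 − 17 = 73
  D = 111
  J = 259 + 6·73 − 3·111 = 364
  U = 101 − 73 + 111 + 2·364 = 867
  Y = 19 − 5·73 − 5·111 + 867 = -34
  V = -24 + 2·364 + 867 − 6·(-34) = 1775
Option 2 (Y + 79):
  B = 90
  D = 111
  J = 259 + 6·90 − 3·111 = 466
  U = 101 − 90 + 111 + 2·466 = 1054
  Y = 19 − 5·90 − 5·111 + 1054 (+79 from intervention) = 147
  V = -24 + 2·466 + 1054 − 6·147 = 1080
V: 1775 − 1080 = 695

695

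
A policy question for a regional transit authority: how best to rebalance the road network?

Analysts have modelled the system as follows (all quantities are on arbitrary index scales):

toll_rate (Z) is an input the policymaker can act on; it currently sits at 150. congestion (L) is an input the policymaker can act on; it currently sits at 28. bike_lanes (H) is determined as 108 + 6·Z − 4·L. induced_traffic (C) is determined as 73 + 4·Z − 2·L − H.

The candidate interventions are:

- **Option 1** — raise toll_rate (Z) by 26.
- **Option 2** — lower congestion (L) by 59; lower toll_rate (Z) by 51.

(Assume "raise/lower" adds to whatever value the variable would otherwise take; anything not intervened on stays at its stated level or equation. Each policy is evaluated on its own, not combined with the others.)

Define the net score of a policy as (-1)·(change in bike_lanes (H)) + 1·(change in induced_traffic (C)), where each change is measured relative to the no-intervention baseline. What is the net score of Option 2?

Baseline:
  Z = 150
  L = 28
  H = 108 + 6·150 − 4·28 = 896
  C = 73 + 4·150 − 2·28 − 896 = -279
Option 2 (L − 59, Z − 51):
  Z = 150 − 51 = 99
  L = 28 − 59 = -31
  H = 108 + 6·99 − 4·(-31) = 826
  C = 73 + 4·99 − 2·(-31) − 826 = -295
ΔH = 826 − 896 = -70; ΔC = -295 − (-279) = -16
Score = (-1)·(-70) + 1·(-16) = 54

54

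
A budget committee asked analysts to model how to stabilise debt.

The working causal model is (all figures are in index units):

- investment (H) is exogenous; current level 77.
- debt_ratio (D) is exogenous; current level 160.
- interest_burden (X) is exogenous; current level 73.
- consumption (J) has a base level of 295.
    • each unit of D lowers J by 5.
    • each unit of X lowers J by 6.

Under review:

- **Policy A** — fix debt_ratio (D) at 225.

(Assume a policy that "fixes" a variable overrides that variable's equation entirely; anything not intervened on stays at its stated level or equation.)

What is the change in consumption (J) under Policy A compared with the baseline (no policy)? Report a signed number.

Baseline:
  D = 160
  X = 73
  J = 295 − 5·160 − 6·73 = -943
Policy A (D := 225):
  D = 225
  X = 73
  J = 295 − 5·225 − 6·73 = -1268
Change in J: -1268 − (-943) = -325

-325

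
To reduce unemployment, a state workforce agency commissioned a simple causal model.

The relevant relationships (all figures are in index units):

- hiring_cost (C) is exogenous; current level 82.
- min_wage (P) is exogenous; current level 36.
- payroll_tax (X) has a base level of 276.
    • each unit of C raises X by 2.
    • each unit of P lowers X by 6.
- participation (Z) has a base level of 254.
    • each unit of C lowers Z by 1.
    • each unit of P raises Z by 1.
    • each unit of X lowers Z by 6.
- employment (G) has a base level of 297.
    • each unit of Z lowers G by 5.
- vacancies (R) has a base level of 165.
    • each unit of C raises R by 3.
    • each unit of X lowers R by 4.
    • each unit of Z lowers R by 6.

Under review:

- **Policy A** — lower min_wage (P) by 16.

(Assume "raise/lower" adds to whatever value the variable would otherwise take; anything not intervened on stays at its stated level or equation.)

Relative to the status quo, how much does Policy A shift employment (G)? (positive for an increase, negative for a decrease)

Baseline:
  C = 82
  P = 36
  X = 276 + 2·82 − 6·36 = 224
  Z = 254 − 82 + 36 − 6·224 = -1136
  G = 297 − 5·(-1136) = 5977
Policy A (P − 16):
  C = 82
  P = 36 − 16 = 20
  X = 276 + 2·82 − 6·20 = 320
  Z = 254 − 82 + 20 − 6·320 = -1728
  G = 297 − 5·(-1728) = 8937
Change in G: 8937 − 5977 = 2960

2960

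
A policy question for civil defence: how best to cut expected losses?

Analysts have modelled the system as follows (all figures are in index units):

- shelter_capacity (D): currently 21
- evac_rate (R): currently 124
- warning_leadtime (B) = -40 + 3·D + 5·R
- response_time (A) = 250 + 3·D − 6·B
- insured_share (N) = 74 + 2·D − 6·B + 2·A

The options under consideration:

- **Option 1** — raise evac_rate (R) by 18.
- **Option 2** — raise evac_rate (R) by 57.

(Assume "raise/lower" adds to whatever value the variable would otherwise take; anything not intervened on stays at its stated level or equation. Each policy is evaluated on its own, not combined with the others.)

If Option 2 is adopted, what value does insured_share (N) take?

-15962

Option 2 (R + 57):
  D = 21
  R = 124 + 57 = 181
  B = -40 + 3·21 + 5·181 = 928
  A = 250 + 3·21 − 6·928 = -5255
  N = 74 + 2·21 − 6·928 + 2·(-5255) = -15962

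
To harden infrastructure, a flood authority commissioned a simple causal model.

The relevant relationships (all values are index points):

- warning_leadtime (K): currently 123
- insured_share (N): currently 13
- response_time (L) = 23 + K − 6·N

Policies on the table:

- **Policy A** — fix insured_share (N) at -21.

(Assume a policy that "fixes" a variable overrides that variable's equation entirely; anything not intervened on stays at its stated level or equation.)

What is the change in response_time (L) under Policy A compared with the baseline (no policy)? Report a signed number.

204

Baseline:
  K = 123
  N = 13
  L = 23 + 123 − 6·13 = 68
Policy A (N := -21):
  K = 123
  N = -21
  L = 23 + 123 − 6·(-21) = 272
Change in L: 272 − 68 = 204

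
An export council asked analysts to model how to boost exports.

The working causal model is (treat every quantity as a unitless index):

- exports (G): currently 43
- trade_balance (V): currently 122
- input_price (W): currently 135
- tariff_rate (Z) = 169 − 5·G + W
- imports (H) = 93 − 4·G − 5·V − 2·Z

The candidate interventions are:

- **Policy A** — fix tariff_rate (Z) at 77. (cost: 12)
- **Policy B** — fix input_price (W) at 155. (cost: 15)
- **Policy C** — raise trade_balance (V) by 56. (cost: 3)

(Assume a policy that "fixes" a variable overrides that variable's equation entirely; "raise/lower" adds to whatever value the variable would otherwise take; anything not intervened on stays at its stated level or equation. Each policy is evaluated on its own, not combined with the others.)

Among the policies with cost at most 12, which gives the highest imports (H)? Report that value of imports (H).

Policy A (Z := 77):
  G = 43
  V = 122
  W = 135
  Z = 77
  H = 93 − 4·43 − 5·122 − 2·77 = -843
Policy C (V + 56):
  G = 43
  V = 122 + 56 = 178
  W = 135
  Z = 169 − 5·43 + 135 = 89
  H = 93 − 4·43 − 5·178 − 2·89 = -1147
Comparing — Policy A: H=-843, Policy C: H=-1147. Highest is -843 (Policy A).

-843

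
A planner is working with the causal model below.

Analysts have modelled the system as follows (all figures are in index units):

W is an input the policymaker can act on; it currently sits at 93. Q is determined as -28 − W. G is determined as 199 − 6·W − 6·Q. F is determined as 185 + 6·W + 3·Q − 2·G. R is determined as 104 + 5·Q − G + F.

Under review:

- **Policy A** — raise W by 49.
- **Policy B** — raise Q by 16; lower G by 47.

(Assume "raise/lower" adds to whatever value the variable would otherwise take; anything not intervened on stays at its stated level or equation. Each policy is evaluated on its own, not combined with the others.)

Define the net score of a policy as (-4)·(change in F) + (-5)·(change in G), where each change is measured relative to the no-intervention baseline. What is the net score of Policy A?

-588

Baseline:
  W = 93
  Q = -28 − 93 = -121
  G = 199 − 6·93 − 6·(-121) = 367
  F = 185 + 6·93 + 3·(-121) − 2·367 = -354
Policy A (W + 49):
  W = 93 + 49 = 142
  Q = -28 − 142 = -170
  G = 199 − 6·142 − 6·(-170) = 367
  F = 185 + 6·142 + 3·(-170) − 2·367 = -207
ΔF = -207 − (-354) = 147; ΔG = 367 − 367 = 0
Score = (-4)·147 + (-5)·0 = -588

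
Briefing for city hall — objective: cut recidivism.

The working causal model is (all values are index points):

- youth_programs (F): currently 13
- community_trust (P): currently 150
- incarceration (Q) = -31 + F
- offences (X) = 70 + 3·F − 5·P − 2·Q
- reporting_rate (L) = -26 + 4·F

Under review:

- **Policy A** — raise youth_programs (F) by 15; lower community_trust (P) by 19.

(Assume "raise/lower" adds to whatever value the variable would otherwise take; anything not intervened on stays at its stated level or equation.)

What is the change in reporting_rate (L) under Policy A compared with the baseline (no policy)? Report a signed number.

60

Baseline:
  F = 13
  L = -26 + 4·13 = 26
Policy A (F + 15, P − 19):
  F = 13 + 15 = 28
  L = -26 + 4·28 = 86
Change in L: 86 − 26 = 60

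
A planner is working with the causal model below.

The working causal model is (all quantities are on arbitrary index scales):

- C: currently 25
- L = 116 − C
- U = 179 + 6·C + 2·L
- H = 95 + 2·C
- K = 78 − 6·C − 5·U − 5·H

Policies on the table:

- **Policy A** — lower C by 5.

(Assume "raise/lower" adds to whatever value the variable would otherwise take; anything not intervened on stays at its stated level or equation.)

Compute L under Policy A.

Policy A (C − 5):
  C = 25 − 5 = 20
  L = 116 − 20 = 96

96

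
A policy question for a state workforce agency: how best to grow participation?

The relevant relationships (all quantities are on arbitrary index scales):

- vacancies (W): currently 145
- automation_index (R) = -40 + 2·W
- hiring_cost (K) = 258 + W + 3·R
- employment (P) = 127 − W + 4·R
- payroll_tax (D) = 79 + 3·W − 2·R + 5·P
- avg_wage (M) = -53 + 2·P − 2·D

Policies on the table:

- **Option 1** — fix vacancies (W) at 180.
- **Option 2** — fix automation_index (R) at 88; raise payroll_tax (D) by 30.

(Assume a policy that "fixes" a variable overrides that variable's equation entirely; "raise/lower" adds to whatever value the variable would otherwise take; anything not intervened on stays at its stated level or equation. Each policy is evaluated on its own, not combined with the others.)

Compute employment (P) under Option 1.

1227

Option 1 (W := 180):
  W = 180
  R = -40 + 2·180 = 320
  P = 127 − 180 + 4·320 = 1227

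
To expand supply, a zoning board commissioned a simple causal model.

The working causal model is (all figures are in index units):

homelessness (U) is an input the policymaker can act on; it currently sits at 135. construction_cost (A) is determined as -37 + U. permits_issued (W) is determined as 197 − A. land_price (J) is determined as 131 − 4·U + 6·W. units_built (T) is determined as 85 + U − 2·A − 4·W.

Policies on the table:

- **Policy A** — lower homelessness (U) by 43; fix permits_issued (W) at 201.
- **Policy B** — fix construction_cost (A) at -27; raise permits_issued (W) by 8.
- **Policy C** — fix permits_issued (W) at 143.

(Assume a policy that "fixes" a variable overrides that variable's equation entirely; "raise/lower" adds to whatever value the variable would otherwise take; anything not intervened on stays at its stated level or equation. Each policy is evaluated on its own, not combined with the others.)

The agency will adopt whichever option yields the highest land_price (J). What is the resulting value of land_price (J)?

983

Policy A (U − 43, W := 201):
  U = 135 − 43 = 92
  A = -37 + 92 = 55
  W = 201
  J = 131 − 4·92 + 6·201 = 969
Policy B (A := -27, W + 8):
  U = 135
  A = -27
  W = 197 − (-27) (+8 from intervention) = 232
  J = 131 − 4·135 + 6·232 = 983
Policy C (W := 143):
  U = 135
  A = -37 + 135 = 98
  W = 143
  J = 131 − 4·135 + 6·143 = 449
Comparing — Policy A: J=969, Policy B: J=983, Policy C: J=449. Highest is 983 (Policy B).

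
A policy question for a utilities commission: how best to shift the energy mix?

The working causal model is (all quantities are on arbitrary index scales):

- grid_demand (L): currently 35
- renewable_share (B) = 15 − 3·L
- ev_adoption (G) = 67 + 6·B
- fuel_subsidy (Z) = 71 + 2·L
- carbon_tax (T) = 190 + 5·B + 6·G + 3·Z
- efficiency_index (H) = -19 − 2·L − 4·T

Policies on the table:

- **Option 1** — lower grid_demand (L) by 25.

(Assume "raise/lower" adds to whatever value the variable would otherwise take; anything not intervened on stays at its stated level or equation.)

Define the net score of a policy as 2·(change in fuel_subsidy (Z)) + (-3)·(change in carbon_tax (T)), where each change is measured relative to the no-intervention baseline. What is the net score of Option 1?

Baseline:
  L = 35
  B = 15 − 3·35 = -90
  G = 67 + 6·(-90) = -473
  Z = 71 + 2·35 = 141
  T = 190 + 5·(-90) + 6·(-473) + 3·141 = -2675
Option 1 (L − 25):
  L = 35 − 25 = 10
  B = 15 − 3·10 = -15
  G = 67 + 6·(-15) = -23
  Z = 71 + 2·10 = 91
  T = 190 + 5·(-15) + 6·(-23) + 3·91 = 250
ΔZ = 91 − 141 = -50; ΔT = 250 − (-2675) = 2925
Score = 2·(-50) + (-3)·2925 = -8875

-8875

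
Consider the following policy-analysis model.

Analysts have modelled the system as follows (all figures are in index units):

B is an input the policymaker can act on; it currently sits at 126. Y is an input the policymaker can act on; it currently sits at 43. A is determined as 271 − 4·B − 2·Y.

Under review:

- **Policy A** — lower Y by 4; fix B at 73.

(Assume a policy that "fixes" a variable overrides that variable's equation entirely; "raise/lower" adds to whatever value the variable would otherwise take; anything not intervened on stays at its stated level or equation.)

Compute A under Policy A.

Policy A (Y − 4, B := 73):
  B = 73
  Y = 43 − 4 = 39
  A = 271 − 4·73 − 2·39 = -99

-99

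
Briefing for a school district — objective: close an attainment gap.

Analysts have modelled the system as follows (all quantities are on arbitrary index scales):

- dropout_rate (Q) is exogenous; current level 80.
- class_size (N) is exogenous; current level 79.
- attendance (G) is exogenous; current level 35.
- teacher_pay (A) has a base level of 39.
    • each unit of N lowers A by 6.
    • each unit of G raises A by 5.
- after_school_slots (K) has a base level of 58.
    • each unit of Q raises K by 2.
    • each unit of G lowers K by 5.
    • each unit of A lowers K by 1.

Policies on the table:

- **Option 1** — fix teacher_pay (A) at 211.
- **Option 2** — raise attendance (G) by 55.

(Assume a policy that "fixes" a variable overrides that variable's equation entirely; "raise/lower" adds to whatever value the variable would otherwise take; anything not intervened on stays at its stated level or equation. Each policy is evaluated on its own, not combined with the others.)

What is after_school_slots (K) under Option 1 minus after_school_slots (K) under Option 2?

79

Option 1 (A := 211):
  Q = 80
  N = 79
  G = 35
  A = 211
  K = 58 + 2·80 − 5·35 − 211 = -168
Option 2 (G + 55):
  Q = 80
  N = 79
  G = 35 + 55 = 90
  A = 39 − 6·79 + 5·90 = 15
  K = 58 + 2·80 − 5·90 − 15 = -247
K: -168 − (-247) = 79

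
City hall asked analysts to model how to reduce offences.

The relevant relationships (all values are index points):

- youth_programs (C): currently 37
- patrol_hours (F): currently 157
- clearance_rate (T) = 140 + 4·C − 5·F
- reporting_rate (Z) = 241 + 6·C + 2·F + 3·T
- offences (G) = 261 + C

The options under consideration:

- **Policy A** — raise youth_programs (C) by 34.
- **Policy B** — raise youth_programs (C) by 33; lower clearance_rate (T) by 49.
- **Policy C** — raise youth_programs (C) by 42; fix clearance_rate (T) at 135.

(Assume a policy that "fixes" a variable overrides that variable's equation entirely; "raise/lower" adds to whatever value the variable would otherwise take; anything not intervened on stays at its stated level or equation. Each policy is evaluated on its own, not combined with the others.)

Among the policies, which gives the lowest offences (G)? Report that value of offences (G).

331

Policy A (C + 34):
  C = 37 + 34 = 71
  G = 261 + 71 = 332
Policy B (C + 33, T − 49):
  C = 37 + 33 = 70
  G = 261 + 70 = 331
Policy C (C + 42, T := 135):
  C = 37 + 42 = 79
  G = 261 + 79 = 340
Comparing — Policy A: G=332, Policy B: G=331, Policy C: G=340. Lowest is 331 (Policy B).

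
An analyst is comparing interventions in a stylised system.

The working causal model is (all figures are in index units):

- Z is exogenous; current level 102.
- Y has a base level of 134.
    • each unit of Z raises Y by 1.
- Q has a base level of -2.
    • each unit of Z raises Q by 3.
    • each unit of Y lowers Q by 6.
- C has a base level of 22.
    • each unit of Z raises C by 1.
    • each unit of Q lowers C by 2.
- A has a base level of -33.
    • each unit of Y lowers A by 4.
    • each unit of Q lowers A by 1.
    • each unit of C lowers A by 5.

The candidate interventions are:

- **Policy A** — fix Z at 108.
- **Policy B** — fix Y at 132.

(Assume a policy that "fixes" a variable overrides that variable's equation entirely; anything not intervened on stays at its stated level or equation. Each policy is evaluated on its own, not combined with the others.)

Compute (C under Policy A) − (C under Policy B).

1290

Policy A (Z := 108):
  Z = 108
  Y = 134 + 108 = 242
  Q = -2 + 3·108 − 6·242 = -1130
  C = 22 + 108 − 2·(-1130) = 2390
Policy B (Y := 132):
  Z = 102
  Y = 132
  Q = -2 + 3·102 − 6·132 = -488
  C = 22 + 102 − 2·(-488) = 1100
C: 2390 − 1100 = 1290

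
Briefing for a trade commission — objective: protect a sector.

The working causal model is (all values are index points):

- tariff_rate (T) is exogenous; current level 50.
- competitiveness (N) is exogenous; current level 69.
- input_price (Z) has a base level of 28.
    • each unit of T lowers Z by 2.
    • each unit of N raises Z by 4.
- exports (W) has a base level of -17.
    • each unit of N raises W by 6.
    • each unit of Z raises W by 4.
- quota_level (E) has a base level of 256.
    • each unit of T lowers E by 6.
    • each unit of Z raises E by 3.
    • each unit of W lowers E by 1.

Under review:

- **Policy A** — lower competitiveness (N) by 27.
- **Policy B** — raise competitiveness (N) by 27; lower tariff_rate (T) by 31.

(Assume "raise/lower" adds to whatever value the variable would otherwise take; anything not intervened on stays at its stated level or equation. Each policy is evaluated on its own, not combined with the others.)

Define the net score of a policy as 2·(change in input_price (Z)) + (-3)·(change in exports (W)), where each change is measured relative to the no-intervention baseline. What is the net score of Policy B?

-2186

Baseline:
  T = 50
  N = 69
  Z = 28 − 2·50 + 4·69 = 204
  W = -17 + 6·69 + 4·204 = 1213
Policy B (N + 27, T − 31):
  T = 50 − 31 = 19
  N = 69 + 27 = 96
  Z = 28 − 2·19 + 4·96 = 374
  W = -17 + 6·96 + 4·374 = 2055
ΔZ = 374 − 204 = 170; ΔW = 2055 − 1213 = 842
Score = 2·170 + (-3)·842 = -2186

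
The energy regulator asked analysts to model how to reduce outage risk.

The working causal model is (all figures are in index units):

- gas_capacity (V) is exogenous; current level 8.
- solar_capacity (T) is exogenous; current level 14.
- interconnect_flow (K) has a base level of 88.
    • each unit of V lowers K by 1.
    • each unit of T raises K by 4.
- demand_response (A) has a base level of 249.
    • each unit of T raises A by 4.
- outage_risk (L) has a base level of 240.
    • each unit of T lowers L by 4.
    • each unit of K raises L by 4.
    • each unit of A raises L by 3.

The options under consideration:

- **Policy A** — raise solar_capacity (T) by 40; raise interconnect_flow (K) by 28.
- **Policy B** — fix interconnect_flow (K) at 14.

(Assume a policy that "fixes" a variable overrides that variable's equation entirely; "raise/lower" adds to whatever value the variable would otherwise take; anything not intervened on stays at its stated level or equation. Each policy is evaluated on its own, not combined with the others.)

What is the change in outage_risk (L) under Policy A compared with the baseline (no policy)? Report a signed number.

Baseline:
  V = 8
  T = 14
  K = 88 − 8 + 4·14 = 136
  A = 249 + 4·14 = 305
  L = 240 − 4·14 + 4·136 + 3·305 = 1643
Policy A (T + 40, K + 28):
  V = 8
  T = 14 + 40 = 54
  K = 88 − 8 + 4·54 (+28 from intervention) = 324
  A = 249 + 4·54 = 465
  L = 240 − 4·54 + 4·324 + 3·465 = 2715
Change in L: 2715 − 1643 = 1072

1072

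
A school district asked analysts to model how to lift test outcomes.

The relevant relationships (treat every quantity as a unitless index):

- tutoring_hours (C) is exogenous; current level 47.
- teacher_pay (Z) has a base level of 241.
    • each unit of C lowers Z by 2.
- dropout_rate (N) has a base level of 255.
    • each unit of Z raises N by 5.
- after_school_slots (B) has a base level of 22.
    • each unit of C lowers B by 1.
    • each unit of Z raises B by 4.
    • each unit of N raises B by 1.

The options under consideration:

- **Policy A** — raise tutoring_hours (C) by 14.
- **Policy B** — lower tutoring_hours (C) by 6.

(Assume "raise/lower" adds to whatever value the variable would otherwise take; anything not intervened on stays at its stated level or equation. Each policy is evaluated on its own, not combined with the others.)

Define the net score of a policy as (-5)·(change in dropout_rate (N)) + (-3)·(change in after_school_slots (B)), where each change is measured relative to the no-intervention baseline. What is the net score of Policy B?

-642

Baseline:
  C = 47
  Z = 241 − 2·47 = 147
  N = 255 + 5·147 = 990
  B = 22 − 47 + 4·147 + 990 = 1553
Policy B (C − 6):
  C = 47 − 6 = 41
  Z = 241 − 2·41 = 159
  N = 255 + 5·159 = 1050
  B = 22 − 41 + 4·159 + 1050 = 1667
ΔN = 1050 − 990 = 60; ΔB = 1667 − 1553 = 114
Score = (-5)·60 + (-3)·114 = -642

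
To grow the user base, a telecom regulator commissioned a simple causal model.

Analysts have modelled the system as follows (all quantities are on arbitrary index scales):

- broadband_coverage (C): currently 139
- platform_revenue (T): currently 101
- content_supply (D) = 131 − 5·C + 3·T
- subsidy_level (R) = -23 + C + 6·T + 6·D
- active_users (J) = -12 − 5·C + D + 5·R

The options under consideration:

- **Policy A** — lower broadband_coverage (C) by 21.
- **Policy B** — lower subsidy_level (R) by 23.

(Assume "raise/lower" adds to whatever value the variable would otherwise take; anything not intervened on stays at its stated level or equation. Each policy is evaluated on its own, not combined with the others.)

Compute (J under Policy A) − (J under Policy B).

Policy A (C − 21):
  C = 139 − 21 = 118
  T = 101
  D = 131 − 5·118 + 3·101 = -156
  R = -23 + 118 + 6·101 + 6·(-156) = -235
  J = -12 − 5·118 + (-156) + 5·(-235) = -1933
Policy B (R − 23):
  C = 139
  T = 101
  D = 131 − 5·139 + 3·101 = -261
  R = -23 + 139 + 6·101 + 6·(-261) (−23 from intervention) = -867
  J = -12 − 5·139 + (-261) + 5·(-867) = -5303
J: -1933 − (-5303) = 3370

3370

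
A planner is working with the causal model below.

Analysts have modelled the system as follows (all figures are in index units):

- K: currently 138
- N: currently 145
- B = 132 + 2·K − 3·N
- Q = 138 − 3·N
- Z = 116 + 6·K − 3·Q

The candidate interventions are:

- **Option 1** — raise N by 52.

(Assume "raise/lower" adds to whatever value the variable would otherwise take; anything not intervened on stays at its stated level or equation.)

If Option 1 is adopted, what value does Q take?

Option 1 (N + 52):
  N = 145 + 52 = 197
  Q = 138 − 3·197 = -453

-453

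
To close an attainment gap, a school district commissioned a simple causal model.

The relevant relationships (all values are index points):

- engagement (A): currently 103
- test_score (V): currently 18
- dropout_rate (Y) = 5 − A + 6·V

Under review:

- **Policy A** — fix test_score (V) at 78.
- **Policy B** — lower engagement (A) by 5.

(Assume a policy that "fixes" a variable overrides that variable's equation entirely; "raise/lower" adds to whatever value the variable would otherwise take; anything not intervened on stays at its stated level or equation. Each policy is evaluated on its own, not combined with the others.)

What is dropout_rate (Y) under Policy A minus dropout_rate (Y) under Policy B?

Policy A (V := 78):
  A = 103
  V = 78
  Y = 5 − 103 + 6·78 = 370
Policy B (A − 5):
  A = 103 − 5 = 98
  V = 18
  Y = 5 − 98 + 6·18 = 15
Y: 370 − 15 = 355

355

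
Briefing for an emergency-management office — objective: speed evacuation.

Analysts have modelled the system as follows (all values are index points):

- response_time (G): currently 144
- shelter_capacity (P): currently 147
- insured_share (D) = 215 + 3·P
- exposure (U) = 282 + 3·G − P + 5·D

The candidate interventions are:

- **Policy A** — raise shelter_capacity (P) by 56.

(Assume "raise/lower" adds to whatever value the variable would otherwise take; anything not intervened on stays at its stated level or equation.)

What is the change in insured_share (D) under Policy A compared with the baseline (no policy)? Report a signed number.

Baseline:
  P = 147
  D = 215 + 3·147 = 656
Policy A (P + 56):
  P = 147 + 56 = 203
  D = 215 + 3·203 = 824
Change in D: 824 − 656 = 168

168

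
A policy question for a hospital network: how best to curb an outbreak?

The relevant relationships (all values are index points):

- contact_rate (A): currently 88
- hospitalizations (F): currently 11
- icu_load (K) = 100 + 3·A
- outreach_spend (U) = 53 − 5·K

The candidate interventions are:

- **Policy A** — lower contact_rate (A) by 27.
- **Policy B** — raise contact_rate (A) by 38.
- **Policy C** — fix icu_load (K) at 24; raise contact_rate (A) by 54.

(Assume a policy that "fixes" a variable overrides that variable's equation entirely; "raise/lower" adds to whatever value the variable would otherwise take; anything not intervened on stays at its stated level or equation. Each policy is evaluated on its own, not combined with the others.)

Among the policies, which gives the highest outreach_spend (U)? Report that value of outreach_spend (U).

Policy A (A − 27):
  A = 88 − 27 = 61
  K = 100 + 3·61 = 283
  U = 53 − 5·283 = -1362
Policy B (A + 38):
  A = 88 + 38 = 126
  K = 100 + 3·126 = 478
  U = 53 − 5·478 = -2337
Policy C (K := 24, A + 54):
  A = 88 + 54 = 142
  K = 24
  U = 53 − 5·24 = -67
Comparing — Policy A: U=-1362, Policy B: U=-2337, Policy C: U=-67. Highest is -67 (Policy C).

-67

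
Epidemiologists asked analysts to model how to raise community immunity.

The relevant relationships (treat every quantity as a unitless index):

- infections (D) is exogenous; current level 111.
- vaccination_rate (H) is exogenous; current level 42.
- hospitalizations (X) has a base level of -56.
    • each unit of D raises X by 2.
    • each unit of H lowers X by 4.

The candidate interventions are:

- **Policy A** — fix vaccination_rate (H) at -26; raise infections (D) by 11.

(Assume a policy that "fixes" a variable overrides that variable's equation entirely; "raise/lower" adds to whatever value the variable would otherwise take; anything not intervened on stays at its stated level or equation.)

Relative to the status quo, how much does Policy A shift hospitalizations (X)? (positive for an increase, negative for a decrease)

Baseline:
  D = 111
  H = 42
  X = -56 + 2·111 − 4·42 = -2
Policy A (H := -26, D + 11):
  D = 111 + 11 = 122
  H = -26
  X = -56 + 2·122 − 4·(-26) = 292
Change in X: 292 − (-2) = 294

294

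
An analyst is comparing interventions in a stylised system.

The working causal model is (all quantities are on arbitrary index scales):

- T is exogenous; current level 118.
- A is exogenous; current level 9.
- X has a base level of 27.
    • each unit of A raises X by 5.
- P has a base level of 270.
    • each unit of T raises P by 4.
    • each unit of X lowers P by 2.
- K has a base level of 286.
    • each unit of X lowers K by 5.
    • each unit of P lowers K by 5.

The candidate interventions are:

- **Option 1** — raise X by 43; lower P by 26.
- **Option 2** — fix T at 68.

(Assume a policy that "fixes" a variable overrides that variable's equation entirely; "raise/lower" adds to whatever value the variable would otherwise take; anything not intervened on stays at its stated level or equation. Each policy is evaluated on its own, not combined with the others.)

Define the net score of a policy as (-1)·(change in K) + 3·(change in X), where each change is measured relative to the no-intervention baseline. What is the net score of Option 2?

-1000

Baseline:
  T = 118
  A = 9
  X = 27 + 5·9 = 72
  P = 270 + 4·118 − 2·72 = 598
  K = 286 − 5·72 − 5·598 = -3064
Option 2 (T := 68):
  T = 68
  A = 9
  X = 27 + 5·9 = 72
  P = 270 + 4·68 − 2·72 = 398
  K = 286 − 5·72 − 5·398 = -2064
ΔK = -2064 − (-3064) = 1000; ΔX = 72 − 72 = 0
Score = (-1)·1000 + 3·0 = -1000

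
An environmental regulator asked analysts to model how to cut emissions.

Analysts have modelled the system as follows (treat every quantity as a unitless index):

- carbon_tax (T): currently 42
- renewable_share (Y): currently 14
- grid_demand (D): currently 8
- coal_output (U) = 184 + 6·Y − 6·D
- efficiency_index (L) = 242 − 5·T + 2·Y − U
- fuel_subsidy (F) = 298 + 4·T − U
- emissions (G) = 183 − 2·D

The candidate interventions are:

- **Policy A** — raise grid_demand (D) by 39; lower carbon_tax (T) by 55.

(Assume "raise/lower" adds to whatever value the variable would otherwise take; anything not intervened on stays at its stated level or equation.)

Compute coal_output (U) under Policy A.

Policy A (D + 39, T − 55):
  Y = 14
  D = 8 + 39 = 47
  U = 184 + 6·14 − 6·47 = -14

-14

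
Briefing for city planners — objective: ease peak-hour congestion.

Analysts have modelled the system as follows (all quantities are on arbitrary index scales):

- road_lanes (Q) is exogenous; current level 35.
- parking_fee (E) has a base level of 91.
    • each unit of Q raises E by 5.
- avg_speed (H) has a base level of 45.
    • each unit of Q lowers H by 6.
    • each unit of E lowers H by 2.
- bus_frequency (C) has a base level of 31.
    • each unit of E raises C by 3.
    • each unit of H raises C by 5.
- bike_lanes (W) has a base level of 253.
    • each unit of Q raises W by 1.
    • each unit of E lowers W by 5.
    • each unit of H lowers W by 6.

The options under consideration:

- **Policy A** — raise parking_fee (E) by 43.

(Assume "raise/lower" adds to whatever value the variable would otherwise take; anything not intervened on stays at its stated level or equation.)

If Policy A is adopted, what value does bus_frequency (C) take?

Policy A (E + 43):
  Q = 35
  E = 91 + 5·35 (+43 from intervention) = 309
  H = 45 − 6·35 − 2·309 = -783
  C = 31 + 3·309 + 5·(-783) = -2957

-2957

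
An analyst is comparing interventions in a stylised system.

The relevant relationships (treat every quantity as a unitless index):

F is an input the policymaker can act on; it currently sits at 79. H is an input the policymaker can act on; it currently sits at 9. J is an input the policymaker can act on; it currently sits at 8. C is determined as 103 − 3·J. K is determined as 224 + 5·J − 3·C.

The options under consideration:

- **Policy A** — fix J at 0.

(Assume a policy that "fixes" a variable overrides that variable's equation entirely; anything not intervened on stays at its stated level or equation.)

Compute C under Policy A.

Policy A (J := 0):
  J = 0
  C = 103 − 3·0 = 103

103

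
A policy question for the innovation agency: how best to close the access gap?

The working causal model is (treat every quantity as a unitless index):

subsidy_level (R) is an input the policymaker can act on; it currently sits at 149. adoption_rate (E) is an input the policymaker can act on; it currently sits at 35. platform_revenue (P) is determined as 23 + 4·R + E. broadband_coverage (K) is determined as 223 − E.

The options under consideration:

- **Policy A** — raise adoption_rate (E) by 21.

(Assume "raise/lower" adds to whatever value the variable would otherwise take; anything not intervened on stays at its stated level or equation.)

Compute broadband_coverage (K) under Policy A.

Policy A (E + 21):
  E = 35 + 21 = 56
  K = 223 − 56 = 167

167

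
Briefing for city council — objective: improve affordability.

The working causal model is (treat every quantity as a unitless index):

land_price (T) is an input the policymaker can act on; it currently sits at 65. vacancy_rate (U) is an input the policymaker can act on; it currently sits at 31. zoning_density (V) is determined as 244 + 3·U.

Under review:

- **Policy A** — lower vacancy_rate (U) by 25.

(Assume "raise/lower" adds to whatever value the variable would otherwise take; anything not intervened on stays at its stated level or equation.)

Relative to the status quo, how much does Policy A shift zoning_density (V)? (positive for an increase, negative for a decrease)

Baseline:
  U = 31
  V = 244 + 3·31 = 337
Policy A (U − 25):
  U = 31 − 25 = 6
  V = 244 + 3·6 = 262
Change in V: 262 − 337 = -75

-75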